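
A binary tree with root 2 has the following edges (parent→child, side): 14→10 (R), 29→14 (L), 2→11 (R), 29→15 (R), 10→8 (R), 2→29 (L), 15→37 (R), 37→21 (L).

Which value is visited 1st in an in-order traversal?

In-order visits the left subtree, then the node, then the right subtree.
At 2: go left to 29.
  At 29: go left to 14.
    At 14: no left child.
    Visit 14.
    At 14: go right to 10.
      At 10: no left child.
      Visit 10.
      At 10: go right to 8.
        8 is a leaf — visit 8.
  Visit 29.
  At 29: go right to 15.
    At 15: no left child.
    Visit 15.
    At 15: go right to 37.
      At 37: go left to 21.
        21 is a leaf — visit 21.
      Visit 37.
      At 37: no right child.
Visit 2.
At 2: go right to 11.
  11 is a leaf — visit 11.
Full in-order sequence: 14, 10, 8, 29, 15, 21, 37, 2, 11.

14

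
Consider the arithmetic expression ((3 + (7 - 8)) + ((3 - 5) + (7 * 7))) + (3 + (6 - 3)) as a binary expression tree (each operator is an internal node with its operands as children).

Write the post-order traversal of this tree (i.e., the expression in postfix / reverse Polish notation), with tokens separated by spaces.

3 7 8 - + 3 5 - 7 7 * + + 3 6 3 - + +

Post-order on an expression tree gives postfix notation: for each operator, emit left operand, right operand, then the operator.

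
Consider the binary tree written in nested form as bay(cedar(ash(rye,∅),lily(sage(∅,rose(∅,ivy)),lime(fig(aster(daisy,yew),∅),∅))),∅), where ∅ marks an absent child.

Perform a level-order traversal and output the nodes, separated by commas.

bay, cedar, ash, lily, rye, sage, lime, rose, fig, ivy, aster, daisy, yew

Level-order visits nodes level by level from the root, left to right within each level.
Level 0: bay
Level 1: cedar
Level 2: ash, lily
Level 3: rye, sage, lime
Level 4: rose, fig
Level 5: ivy, aster
Level 6: daisy, yew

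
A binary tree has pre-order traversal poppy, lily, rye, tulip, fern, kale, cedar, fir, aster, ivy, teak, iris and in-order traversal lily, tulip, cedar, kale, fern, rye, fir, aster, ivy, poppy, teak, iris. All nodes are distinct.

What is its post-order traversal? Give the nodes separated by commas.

cedar, kale, fern, tulip, ivy, aster, fir, rye, lily, iris, teak, poppy

The first element of pre-order is the root; it splits in-order into left and right subtrees.
Root poppy: left subtree has 9 nodes {lily, tulip, cedar, kale, fern, rye, fir, aster, ivy}, right has 2 {teak, iris}.
  Root lily: left subtree has 0 nodes { }, right has 8 {tulip, cedar, kale, fern, rye, fir, aster, ivy}.
    Root rye: left subtree has 4 nodes {tulip, cedar, kale, fern}, right has 3 {fir, aster, ivy}.
      Root tulip: left subtree has 0 nodes { }, right has 3 {cedar, kale, fern}.
        Root fern: left subtree has 2 nodes {cedar, kale}, right has 0 { }.
          Root kale: left subtree has 1 node {cedar}, right has 0 { }.
      Root fir: left subtree has 0 nodes { }, right has 2 {aster, ivy}.
        Root aster: left subtree has 0 nodes { }, right has 1 {ivy}.
  Root teak: left subtree has 0 nodes { }, right has 1 {iris}.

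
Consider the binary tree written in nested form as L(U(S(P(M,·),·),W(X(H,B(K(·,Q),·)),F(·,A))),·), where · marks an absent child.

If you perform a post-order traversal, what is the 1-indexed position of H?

4

Post-order visits the left subtree, then the right subtree, then the node.
At L: go left to U.
  At U: go left to S.
    At S: go left to P.
      At P: go left to M.
        M is a leaf — visit M.
      At P: no right child.
      Visit P.
    At S: no right child.
    Visit S.
  At U: go right to W.
    At W: go left to X.
      At X: go left to H.
        H is a leaf — visit H.
      At X: go right to B.
        At B: go left to K.
          At K: no left child.
          At K: go right to Q.
            Q is a leaf — visit Q.
          Visit K.
        At B: no right child.
        Visit B.
      Visit X.
    At W: go right to F.
      At F: no left child.
      At F: go right to A.
        A is a leaf — visit A.
      Visit F.
    Visit W.
  Visit U.
At L: no right child.
Visit L.
Full post-order sequence: M, P, S, H, Q, K, B, X, A, F, W, U, L.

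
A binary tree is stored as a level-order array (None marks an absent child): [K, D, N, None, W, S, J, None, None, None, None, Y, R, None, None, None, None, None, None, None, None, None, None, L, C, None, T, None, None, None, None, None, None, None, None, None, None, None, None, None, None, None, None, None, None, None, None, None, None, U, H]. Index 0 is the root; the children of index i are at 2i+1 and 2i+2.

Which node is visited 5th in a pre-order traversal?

S

Pre-order visits the node, then its left subtree, then its right subtree.
Visit K.
At K: go left to D.
  Visit D.
  At D: no left child.
  At D: go right to W.
    W is a leaf — visit W.
At K: go right to N.
  Visit N.
  At N: go left to S.
    Visit S.
    At S: go left to Y.
      Visit Y.
      At Y: go left to L.
        L is a leaf — visit L.
      At Y: go right to C.
        Visit C.
        At C: go left to U.
          U is a leaf — visit U.
        At C: go right to H.
          H is a leaf — visit H.
    At S: go right to R.
      Visit R.
      At R: no left child.
      At R: go right to T.
        T is a leaf — visit T.
  At N: go right to J.
    J is a leaf — visit J.
Full pre-order sequence: K, D, W, N, S, Y, L, C, U, H, R, T, J.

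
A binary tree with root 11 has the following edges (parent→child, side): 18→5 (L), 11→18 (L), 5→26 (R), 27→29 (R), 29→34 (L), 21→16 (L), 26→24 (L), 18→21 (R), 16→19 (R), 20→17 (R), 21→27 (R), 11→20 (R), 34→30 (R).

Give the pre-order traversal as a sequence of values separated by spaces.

11 18 5 26 24 21 16 19 27 29 34 30 20 17

Pre-order visits the node, then its left subtree, then its right subtree.
Visit 11.
At 11: go left to 18.
  Visit 18.
  At 18: go left to 5.
    Visit 5.
    At 5: no left child.
    At 5: go right to 26.
      Visit 26.
      At 26: go left to 24.
        24 is a leaf — visit 24.
      At 26: no right child.
  At 18: go right to 21.
    Visit 21.
    At 21: go left to 16.
      Visit 16.
      At 16: no left child.
      At 16: go right to 19.
        19 is a leaf — visit 19.
    At 21: go right to 27.
      Visit 27.
      At 27: no left child.
      At 27: go right to 29.
        Visit 29.
        At 29: go left to 34.
          Visit 34.
          At 34: no left child.
          At 34: go right to 30.
            30 is a leaf — visit 30.
        At 29: no right child.
At 11: go right to 20.
  Visit 20.
  At 20: no left child.
  At 20: go right to 17.
    17 is a leaf — visit 17.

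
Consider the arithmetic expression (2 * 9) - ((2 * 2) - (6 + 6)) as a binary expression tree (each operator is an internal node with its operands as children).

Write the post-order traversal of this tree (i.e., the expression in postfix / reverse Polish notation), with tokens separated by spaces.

2 9 * 2 2 * 6 6 + - -

Post-order on an expression tree gives postfix notation: for each operator, emit left operand, right operand, then the operator.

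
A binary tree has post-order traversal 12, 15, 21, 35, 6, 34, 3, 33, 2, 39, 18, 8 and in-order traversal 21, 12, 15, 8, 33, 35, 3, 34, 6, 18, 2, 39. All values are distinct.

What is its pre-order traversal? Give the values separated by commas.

The last element of post-order is the root; it splits in-order into left and right subtrees.
Root 8: left subtree has 3 nodes {21, 12, 15}, right has 8 {33, 35, 3, 34, 6, 18, 2, 39}.
  Root 21: left subtree has 0 nodes { }, right has 2 {12, 15}.
    Root 15: left subtree has 1 node {12}, right has 0 { }.
  Root 18: left subtree has 5 nodes {33, 35, 3, 34, 6}, right has 2 {2, 39}.
    Root 33: left subtree has 0 nodes { }, right has 4 {35, 3, 34, 6}.
      Root 3: left subtree has 1 node {35}, right has 2 {34, 6}.
        Root 34: left subtree has 0 nodes { }, right has 1 {6}.
    Root 39: left subtree has 1 node {2}, right has 0 { }.

8, 21, 15, 12, 18, 33, 3, 35, 34, 6, 39, 2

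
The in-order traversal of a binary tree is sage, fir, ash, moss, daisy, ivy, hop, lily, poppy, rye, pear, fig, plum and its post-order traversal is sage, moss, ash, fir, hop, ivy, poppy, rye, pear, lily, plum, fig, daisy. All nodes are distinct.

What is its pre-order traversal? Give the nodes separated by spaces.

daisy fir sage ash moss fig lily ivy hop pear rye poppy plum

The last element of post-order is the root; it splits in-order into left and right subtrees.
Root daisy: left subtree has 4 nodes {sage, fir, ash, moss}, right has 8 {ivy, hop, lily, poppy, rye, pear, fig, plum}.
  Root fir: left subtree has 1 node {sage}, right has 2 {ash, moss}.
    Root ash: left subtree has 0 nodes { }, right has 1 {moss}.
  Root fig: left subtree has 6 nodes {ivy, hop, lily, poppy, rye, pear}, right has 1 {plum}.
    Root lily: left subtree has 2 nodes {ivy, hop}, right has 3 {poppy, rye, pear}.
      Root ivy: left subtree has 0 nodes { }, right has 1 {hop}.
      Root pear: left subtree has 2 nodes {poppy, rye}, right has 0 { }.
        Root rye: left subtree has 1 node {poppy}, right has 0 { }.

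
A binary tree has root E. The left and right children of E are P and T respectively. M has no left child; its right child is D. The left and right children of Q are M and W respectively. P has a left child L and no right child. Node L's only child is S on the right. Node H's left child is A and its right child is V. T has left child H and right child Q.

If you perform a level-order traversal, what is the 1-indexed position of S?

7

Level-order visits nodes level by level from the root, left to right within each level.
Level 0: E
Level 1: P, T
Level 2: L, H, Q
Level 3: S, A, V, M, W
Level 4: D
Full level-order sequence: E, P, T, L, H, Q, S, A, V, M, W, D.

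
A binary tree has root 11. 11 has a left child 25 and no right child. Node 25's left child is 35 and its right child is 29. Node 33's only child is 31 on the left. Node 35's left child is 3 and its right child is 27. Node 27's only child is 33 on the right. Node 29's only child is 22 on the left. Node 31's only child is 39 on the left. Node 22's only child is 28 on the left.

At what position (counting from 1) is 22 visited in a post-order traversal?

Post-order visits the left subtree, then the right subtree, then the node.
At 11: go left to 25.
  At 25: go left to 35.
    At 35: go left to 3.
      3 is a leaf — visit 3.
    At 35: go right to 27.
      At 27: no left child.
      At 27: go right to 33.
        At 33: go left to 31.
          At 31: go left to 39.
            39 is a leaf — visit 39.
          At 31: no right child.
          Visit 31.
        At 33: no right child.
        Visit 33.
      Visit 27.
    Visit 35.
  At 25: go right to 29.
    At 29: go left to 22.
      At 22: go left to 28.
        28 is a leaf — visit 28.
      At 22: no right child.
      Visit 22.
    At 29: no right child.
    Visit 29.
  Visit 25.
At 11: no right child.
Visit 11.
Full post-order sequence: 3, 39, 31, 33, 27, 35, 28, 22, 29, 25, 11.

8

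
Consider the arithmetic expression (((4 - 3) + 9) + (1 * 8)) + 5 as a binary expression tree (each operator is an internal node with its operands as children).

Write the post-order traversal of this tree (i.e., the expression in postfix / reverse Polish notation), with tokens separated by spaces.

4 3 - 9 + 1 8 * + 5 +

Post-order on an expression tree gives postfix notation: for each operator, emit left operand, right operand, then the operator.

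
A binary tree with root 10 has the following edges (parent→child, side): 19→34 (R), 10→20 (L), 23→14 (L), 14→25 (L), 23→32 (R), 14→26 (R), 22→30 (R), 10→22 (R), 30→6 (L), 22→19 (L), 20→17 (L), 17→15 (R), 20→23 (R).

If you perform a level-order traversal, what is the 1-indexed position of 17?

Level-order visits nodes level by level from the root, left to right within each level.
Level 0: 10
Level 1: 20, 22
Level 2: 17, 23, 19, 30
Level 3: 15, 14, 32, 34, 6
Level 4: 25, 26
Full level-order sequence: 10, 20, 22, 17, 23, 19, 30, 15, 14, 32, 34, 6, 25, 26.

4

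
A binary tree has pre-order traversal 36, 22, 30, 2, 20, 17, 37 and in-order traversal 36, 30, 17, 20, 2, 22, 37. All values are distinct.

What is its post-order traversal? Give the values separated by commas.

The first element of pre-order is the root; it splits in-order into left and right subtrees.
Root 36: left subtree has 0 nodes { }, right has 6 {30, 17, 20, 2, 22, 37}.
  Root 22: left subtree has 4 nodes {30, 17, 20, 2}, right has 1 {37}.
    Root 30: left subtree has 0 nodes { }, right has 3 {17, 20, 2}.
      Root 2: left subtree has 2 nodes {17, 20}, right has 0 { }.
        Root 20: left subtree has 1 node {17}, right has 0 { }.

17, 20, 2, 30, 37, 22, 36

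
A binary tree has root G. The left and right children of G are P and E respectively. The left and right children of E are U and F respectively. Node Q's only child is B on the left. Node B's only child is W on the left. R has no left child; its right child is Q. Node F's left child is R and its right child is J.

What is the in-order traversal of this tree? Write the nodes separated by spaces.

P G U E R W B Q F J

In-order visits the left subtree, then the node, then the right subtree.
At G: go left to P.
  P is a leaf — visit P.
Visit G.
At G: go right to E.
  At E: go left to U.
    U is a leaf — visit U.
  Visit E.
  At E: go right to F.
    At F: go left to R.
      At R: no left child.
      Visit R.
      At R: go right to Q.
        At Q: go left to B.
          At B: go left to W.
            W is a leaf — visit W.
          Visit B.
          At B: no right child.
        Visit Q.
        At Q: no right child.
    Visit F.
    At F: go right to J.
      J is a leaf — visit J.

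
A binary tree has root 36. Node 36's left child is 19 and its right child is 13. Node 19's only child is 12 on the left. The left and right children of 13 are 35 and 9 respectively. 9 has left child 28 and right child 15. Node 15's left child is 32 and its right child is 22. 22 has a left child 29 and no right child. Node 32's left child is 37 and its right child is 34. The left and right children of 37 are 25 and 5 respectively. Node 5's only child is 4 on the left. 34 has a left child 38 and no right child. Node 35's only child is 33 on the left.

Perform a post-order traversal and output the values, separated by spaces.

12 19 33 35 28 25 4 5 37 38 34 32 29 22 15 9 13 36

Post-order visits the left subtree, then the right subtree, then the node.
At 36: go left to 19.
  At 19: go left to 12.
    12 is a leaf — visit 12.
  At 19: no right child.
  Visit 19.
At 36: go right to 13.
  At 13: go left to 35.
    At 35: go left to 33.
      33 is a leaf — visit 33.
    At 35: no right child.
    Visit 35.
  At 13: go right to 9.
    At 9: go left to 28.
      28 is a leaf — visit 28.
    At 9: go right to 15.
      At 15: go left to 32.
        At 32: go left to 37.
          At 37: go left to 25.
            25 is a leaf — visit 25.
          At 37: go right to 5.
            At 5: go left to 4.
              4 is a leaf — visit 4.
            At 5: no right child.
            Visit 5.
          Visit 37.
        At 32: go right to 34.
          At 34: go left to 38.
            38 is a leaf — visit 38.
          At 34: no right child.
          Visit 34.
        Visit 32.
      At 15: go right to 22.
        At 22: go left to 29.
          29 is a leaf — visit 29.
        At 22: no right child.
        Visit 22.
      Visit 15.
    Visit 9.
  Visit 13.
Visit 36.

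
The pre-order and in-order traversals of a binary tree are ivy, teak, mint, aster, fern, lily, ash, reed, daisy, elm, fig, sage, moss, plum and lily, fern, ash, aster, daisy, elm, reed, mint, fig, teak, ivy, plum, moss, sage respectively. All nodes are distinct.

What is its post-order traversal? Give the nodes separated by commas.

The first element of pre-order is the root; it splits in-order into left and right subtrees.
Root ivy: left subtree has 10 nodes {lily, fern, ash, aster, daisy, elm, reed, mint, fig, teak}, right has 3 {plum, moss, sage}.
  Root teak: left subtree has 9 nodes {lily, fern, ash, aster, daisy, elm, reed, mint, fig}, right has 0 { }.
    Root mint: left subtree has 7 nodes {lily, fern, ash, aster, daisy, elm, reed}, right has 1 {fig}.
      Root aster: left subtree has 3 nodes {lily, fern, ash}, right has 3 {daisy, elm, reed}.
        Root fern: left subtree has 1 node {lily}, right has 1 {ash}.
        Root reed: left subtree has 2 nodes {daisy, elm}, right has 0 { }.
          Root daisy: left subtree has 0 nodes { }, right has 1 {elm}.
  Root sage: left subtree has 2 nodes {plum, moss}, right has 0 { }.
    Root moss: left subtree has 1 node {plum}, right has 0 { }.

lily, ash, fern, elm, daisy, reed, aster, fig, mint, teak, plum, moss, sage, ivy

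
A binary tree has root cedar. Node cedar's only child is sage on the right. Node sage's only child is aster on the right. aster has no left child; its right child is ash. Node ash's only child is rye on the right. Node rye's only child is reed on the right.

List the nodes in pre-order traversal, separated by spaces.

Pre-order visits the node, then its left subtree, then its right subtree.
Visit cedar.
At cedar: no left child.
At cedar: go right to sage.
  Visit sage.
  At sage: no left child.
  At sage: go right to aster.
    Visit aster.
    At aster: no left child.
    At aster: go right to ash.
      Visit ash.
      At ash: no left child.
      At ash: go right to rye.
        Visit rye.
        At rye: no left child.
        At rye: go right to reed.
          reed is a leaf — visit reed.

cedar sage aster ash rye reed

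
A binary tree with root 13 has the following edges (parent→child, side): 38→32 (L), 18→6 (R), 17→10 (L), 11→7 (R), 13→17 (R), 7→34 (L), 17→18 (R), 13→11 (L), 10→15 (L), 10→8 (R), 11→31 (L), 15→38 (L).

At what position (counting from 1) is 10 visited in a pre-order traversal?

Pre-order visits the node, then its left subtree, then its right subtree.
Visit 13.
At 13: go left to 11.
  Visit 11.
  At 11: go left to 31.
    31 is a leaf — visit 31.
  At 11: go right to 7.
    Visit 7.
    At 7: go left to 34.
      34 is a leaf — visit 34.
    At 7: no right child.
At 13: go right to 17.
  Visit 17.
  At 17: go left to 10.
    Visit 10.
    At 10: go left to 15.
      Visit 15.
      At 15: go left to 38.
        Visit 38.
        At 38: go left to 32.
          32 is a leaf — visit 32.
        At 38: no right child.
      At 15: no right child.
    At 10: go right to 8.
      8 is a leaf — visit 8.
  At 17: go right to 18.
    Visit 18.
    At 18: no left child.
    At 18: go right to 6.
      6 is a leaf — visit 6.
Full pre-order sequence: 13, 11, 31, 7, 34, 17, 10, 15, 38, 32, 8, 18, 6.

7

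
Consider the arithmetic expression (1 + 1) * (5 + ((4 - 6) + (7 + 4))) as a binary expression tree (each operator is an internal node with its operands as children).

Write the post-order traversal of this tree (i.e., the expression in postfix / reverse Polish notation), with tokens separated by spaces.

1 1 + 5 4 6 - 7 4 + + + *

Post-order on an expression tree gives postfix notation: for each operator, emit left operand, right operand, then the operator.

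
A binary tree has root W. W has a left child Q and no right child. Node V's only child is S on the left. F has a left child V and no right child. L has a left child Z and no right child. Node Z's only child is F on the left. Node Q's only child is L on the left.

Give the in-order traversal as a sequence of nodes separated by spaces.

In-order visits the left subtree, then the node, then the right subtree.
At W: go left to Q.
  At Q: go left to L.
    At L: go left to Z.
      At Z: go left to F.
        At F: go left to V.
          At V: go left to S.
            S is a leaf — visit S.
          Visit V.
          At V: no right child.
        Visit F.
        At F: no right child.
      Visit Z.
      At Z: no right child.
    Visit L.
    At L: no right child.
  Visit Q.
  At Q: no right child.
Visit W.
At W: no right child.

S V F Z L Q W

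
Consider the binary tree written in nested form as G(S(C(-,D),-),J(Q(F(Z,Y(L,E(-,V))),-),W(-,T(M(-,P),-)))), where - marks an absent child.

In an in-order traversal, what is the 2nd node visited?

D

In-order visits the left subtree, then the node, then the right subtree.
At G: go left to S.
  At S: go left to C.
    At C: no left child.
    Visit C.
    At C: go right to D.
      D is a leaf — visit D.
  Visit S.
  At S: no right child.
Visit G.
At G: go right to J.
  At J: go left to Q.
    At Q: go left to F.
      At F: go left to Z.
        Z is a leaf — visit Z.
      Visit F.
      At F: go right to Y.
        At Y: go left to L.
          L is a leaf — visit L.
        Visit Y.
        At Y: go right to E.
          At E: no left child.
          Visit E.
          At E: go right to V.
            V is a leaf — visit V.
    Visit Q.
    At Q: no right child.
  Visit J.
  At J: go right to W.
    At W: no left child.
    Visit W.
    At W: go right to T.
      At T: go left to M.
        At M: no left child.
        Visit M.
        At M: go right to P.
          P is a leaf — visit P.
      Visit T.
      At T: no right child.
Full in-order sequence: C, D, S, G, Z, F, L, Y, E, V, Q, J, W, M, P, T.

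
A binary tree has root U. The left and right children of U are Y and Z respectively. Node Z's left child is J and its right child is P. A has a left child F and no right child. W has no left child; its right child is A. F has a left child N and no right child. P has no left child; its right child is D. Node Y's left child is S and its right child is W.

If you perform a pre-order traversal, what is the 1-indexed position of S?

3

Pre-order visits the node, then its left subtree, then its right subtree.
Visit U.
At U: go left to Y.
  Visit Y.
  At Y: go left to S.
    S is a leaf — visit S.
  At Y: go right to W.
    Visit W.
    At W: no left child.
    At W: go right to A.
      Visit A.
      At A: go left to F.
        Visit F.
        At F: go left to N.
          N is a leaf — visit N.
        At F: no right child.
      At A: no right child.
At U: go right to Z.
  Visit Z.
  At Z: go left to J.
    J is a leaf — visit J.
  At Z: go right to P.
    Visit P.
    At P: no left child.
    At P: go right to D.
      D is a leaf — visit D.
Full pre-order sequence: U, Y, S, W, A, F, N, Z, J, P, D.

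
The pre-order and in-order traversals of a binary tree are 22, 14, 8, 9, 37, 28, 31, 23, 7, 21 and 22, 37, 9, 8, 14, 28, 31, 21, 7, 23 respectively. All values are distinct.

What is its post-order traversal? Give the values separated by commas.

37, 9, 8, 21, 7, 23, 31, 28, 14, 22

The first element of pre-order is the root; it splits in-order into left and right subtrees.
Root 22: left subtree has 0 nodes { }, right has 9 {37, 9, 8, 14, 28, 31, 21, 7, 23}.
  Root 14: left subtree has 3 nodes {37, 9, 8}, right has 5 {28, 31, 21, 7, 23}.
    Root 8: left subtree has 2 nodes {37, 9}, right has 0 { }.
      Root 9: left subtree has 1 node {37}, right has 0 { }.
    Root 28: left subtree has 0 nodes { }, right has 4 {31, 21, 7, 23}.
      Root 31: left subtree has 0 nodes { }, right has 3 {21, 7, 23}.
        Root 23: left subtree has 2 nodes {21, 7}, right has 0 { }.
          Root 7: left subtree has 1 node {21}, right has 0 { }.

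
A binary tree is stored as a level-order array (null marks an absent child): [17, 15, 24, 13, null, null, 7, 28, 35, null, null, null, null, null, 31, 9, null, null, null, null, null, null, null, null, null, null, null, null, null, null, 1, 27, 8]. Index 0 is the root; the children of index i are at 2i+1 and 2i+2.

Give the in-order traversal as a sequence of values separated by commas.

27, 9, 8, 28, 13, 35, 15, 17, 24, 7, 31, 1

In-order visits the left subtree, then the node, then the right subtree.
At 17: go left to 15.
  At 15: go left to 13.
    At 13: go left to 28.
      At 28: go left to 9.
        At 9: go left to 27.
          27 is a leaf — visit 27.
        Visit 9.
        At 9: go right to 8.
          8 is a leaf — visit 8.
      Visit 28.
      At 28: no right child.
    Visit 13.
    At 13: go right to 35.
      35 is a leaf — visit 35.
  Visit 15.
  At 15: no right child.
Visit 17.
At 17: go right to 24.
  At 24: no left child.
  Visit 24.
  At 24: go right to 7.
    At 7: no left child.
    Visit 7.
    At 7: go right to 31.
      At 31: no left child.
      Visit 31.
      At 31: go right to 1.
        1 is a leaf — visit 1.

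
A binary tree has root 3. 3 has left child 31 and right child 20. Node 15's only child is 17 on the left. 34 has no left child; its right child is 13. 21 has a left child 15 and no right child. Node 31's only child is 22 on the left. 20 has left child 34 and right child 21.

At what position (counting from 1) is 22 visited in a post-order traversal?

1

Post-order visits the left subtree, then the right subtree, then the node.
At 3: go left to 31.
  At 31: go left to 22.
    22 is a leaf — visit 22.
  At 31: no right child.
  Visit 31.
At 3: go right to 20.
  At 20: go left to 34.
    At 34: no left child.
    At 34: go right to 13.
      13 is a leaf — visit 13.
    Visit 34.
  At 20: go right to 21.
    At 21: go left to 15.
      At 15: go left to 17.
        17 is a leaf — visit 17.
      At 15: no right child.
      Visit 15.
    At 21: no right child.
    Visit 21.
  Visit 20.
Visit 3.
Full post-order sequence: 22, 31, 13, 34, 17, 15, 21, 20, 3.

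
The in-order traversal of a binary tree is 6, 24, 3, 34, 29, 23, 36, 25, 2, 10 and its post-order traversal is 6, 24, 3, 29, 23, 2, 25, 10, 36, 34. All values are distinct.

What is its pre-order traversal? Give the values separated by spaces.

The last element of post-order is the root; it splits in-order into left and right subtrees.
Root 34: left subtree has 3 nodes {6, 24, 3}, right has 6 {29, 23, 36, 25, 2, 10}.
  Root 3: left subtree has 2 nodes {6, 24}, right has 0 { }.
    Root 24: left subtree has 1 node {6}, right has 0 { }.
  Root 36: left subtree has 2 nodes {29, 23}, right has 3 {25, 2, 10}.
    Root 23: left subtree has 1 node {29}, right has 0 { }.
    Root 10: left subtree has 2 nodes {25, 2}, right has 0 { }.
      Root 25: left subtree has 0 nodes { }, right has 1 {2}.

34 3 24 6 36 23 29 10 25 2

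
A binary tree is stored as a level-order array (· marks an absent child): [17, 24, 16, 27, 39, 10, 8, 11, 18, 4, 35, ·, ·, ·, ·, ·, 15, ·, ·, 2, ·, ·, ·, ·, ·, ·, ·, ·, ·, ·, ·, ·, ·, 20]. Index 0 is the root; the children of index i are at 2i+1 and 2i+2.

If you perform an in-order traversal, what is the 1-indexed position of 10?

In-order visits the left subtree, then the node, then the right subtree.
At 17: go left to 24.
  At 24: go left to 27.
    At 27: go left to 11.
      At 11: no left child.
      Visit 11.
      At 11: go right to 15.
        At 15: go left to 20.
          20 is a leaf — visit 20.
        Visit 15.
        At 15: no right child.
    Visit 27.
    At 27: go right to 18.
      18 is a leaf — visit 18.
  Visit 24.
  At 24: go right to 39.
    At 39: go left to 4.
      At 4: go left to 2.
        2 is a leaf — visit 2.
      Visit 4.
      At 4: no right child.
    Visit 39.
    At 39: go right to 35.
      35 is a leaf — visit 35.
Visit 17.
At 17: go right to 16.
  At 16: go left to 10.
    10 is a leaf — visit 10.
  Visit 16.
  At 16: go right to 8.
    8 is a leaf — visit 8.
Full in-order sequence: 11, 20, 15, 27, 18, 24, 2, 4, 39, 35, 17, 10, 16, 8.

12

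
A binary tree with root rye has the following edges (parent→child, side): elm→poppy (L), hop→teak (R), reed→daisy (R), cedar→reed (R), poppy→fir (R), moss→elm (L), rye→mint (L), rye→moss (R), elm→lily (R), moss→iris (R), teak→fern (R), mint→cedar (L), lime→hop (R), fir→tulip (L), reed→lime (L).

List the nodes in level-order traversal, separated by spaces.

rye mint moss cedar elm iris reed poppy lily lime daisy fir hop tulip teak fern

Level-order visits nodes level by level from the root, left to right within each level.
Level 0: rye
Level 1: mint, moss
Level 2: cedar, elm, iris
Level 3: reed, poppy, lily
Level 4: lime, daisy, fir
Level 5: hop, tulip
Level 6: teak
Level 7: fern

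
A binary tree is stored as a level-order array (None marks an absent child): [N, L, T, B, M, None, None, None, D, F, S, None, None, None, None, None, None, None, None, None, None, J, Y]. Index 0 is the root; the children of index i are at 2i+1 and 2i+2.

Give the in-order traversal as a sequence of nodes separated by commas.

B, D, L, F, M, J, S, Y, N, T

In-order visits the left subtree, then the node, then the right subtree.
At N: go left to L.
  At L: go left to B.
    At B: no left child.
    Visit B.
    At B: go right to D.
      D is a leaf — visit D.
  Visit L.
  At L: go right to M.
    At M: go left to F.
      F is a leaf — visit F.
    Visit M.
    At M: go right to S.
      At S: go left to J.
        J is a leaf — visit J.
      Visit S.
      At S: go right to Y.
        Y is a leaf — visit Y.
Visit N.
At N: go right to T.
  T is a leaf — visit T.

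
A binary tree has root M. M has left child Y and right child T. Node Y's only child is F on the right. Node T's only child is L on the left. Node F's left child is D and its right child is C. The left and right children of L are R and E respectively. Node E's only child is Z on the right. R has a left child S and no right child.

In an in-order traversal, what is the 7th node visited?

R

In-order visits the left subtree, then the node, then the right subtree.
At M: go left to Y.
  At Y: no left child.
  Visit Y.
  At Y: go right to F.
    At F: go left to D.
      D is a leaf — visit D.
    Visit F.
    At F: go right to C.
      C is a leaf — visit C.
Visit M.
At M: go right to T.
  At T: go left to L.
    At L: go left to R.
      At R: go left to S.
        S is a leaf — visit S.
      Visit R.
      At R: no right child.
    Visit L.
    At L: go right to E.
      At E: no left child.
      Visit E.
      At E: go right to Z.
        Z is a leaf — visit Z.
  Visit T.
  At T: no right child.
Full in-order sequence: Y, D, F, C, M, S, R, L, E, Z, T.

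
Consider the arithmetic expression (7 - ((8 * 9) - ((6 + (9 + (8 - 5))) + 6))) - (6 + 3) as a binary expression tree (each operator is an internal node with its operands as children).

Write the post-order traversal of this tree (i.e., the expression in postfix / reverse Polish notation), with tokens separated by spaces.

Post-order on an expression tree gives postfix notation: for each operator, emit left operand, right operand, then the operator.

7 8 9 * 6 9 8 5 - + + 6 + - - 6 3 + -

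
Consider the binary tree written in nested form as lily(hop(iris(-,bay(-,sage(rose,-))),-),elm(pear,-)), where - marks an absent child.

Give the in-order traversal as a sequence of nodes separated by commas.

In-order visits the left subtree, then the node, then the right subtree.
At lily: go left to hop.
  At hop: go left to iris.
    At iris: no left child.
    Visit iris.
    At iris: go right to bay.
      At bay: no left child.
      Visit bay.
      At bay: go right to sage.
        At sage: go left to rose.
          rose is a leaf — visit rose.
        Visit sage.
        At sage: no right child.
  Visit hop.
  At hop: no right child.
Visit lily.
At lily: go right to elm.
  At elm: go left to pear.
    pear is a leaf — visit pear.
  Visit elm.
  At elm: no right child.

iris, bay, rose, sage, hop, lily, pear, elm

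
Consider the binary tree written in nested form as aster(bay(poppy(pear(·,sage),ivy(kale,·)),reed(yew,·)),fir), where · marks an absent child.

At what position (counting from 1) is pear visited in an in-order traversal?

In-order visits the left subtree, then the node, then the right subtree.
At aster: go left to bay.
  At bay: go left to poppy.
    At poppy: go left to pear.
      At pear: no left child.
      Visit pear.
      At pear: go right to sage.
        sage is a leaf — visit sage.
    Visit poppy.
    At poppy: go right to ivy.
      At ivy: go left to kale.
        kale is a leaf — visit kale.
      Visit ivy.
      At ivy: no right child.
  Visit bay.
  At bay: go right to reed.
    At reed: go left to yew.
      yew is a leaf — visit yew.
    Visit reed.
    At reed: no right child.
Visit aster.
At aster: go right to fir.
  fir is a leaf — visit fir.
Full in-order sequence: pear, sage, poppy, kale, ivy, bay, yew, reed, aster, fir.

1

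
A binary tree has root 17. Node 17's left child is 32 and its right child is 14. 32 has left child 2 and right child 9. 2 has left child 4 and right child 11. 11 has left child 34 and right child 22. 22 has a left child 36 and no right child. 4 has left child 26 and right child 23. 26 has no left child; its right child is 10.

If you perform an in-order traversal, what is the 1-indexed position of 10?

2

In-order visits the left subtree, then the node, then the right subtree.
At 17: go left to 32.
  At 32: go left to 2.
    At 2: go left to 4.
      At 4: go left to 26.
        At 26: no left child.
        Visit 26.
        At 26: go right to 10.
          10 is a leaf — visit 10.
      Visit 4.
      At 4: go right to 23.
        23 is a leaf — visit 23.
    Visit 2.
    At 2: go right to 11.
      At 11: go left to 34.
        34 is a leaf — visit 34.
      Visit 11.
      At 11: go right to 22.
        At 22: go left to 36.
          36 is a leaf — visit 36.
        Visit 22.
        At 22: no right child.
  Visit 32.
  At 32: go right to 9.
    9 is a leaf — visit 9.
Visit 17.
At 17: go right to 14.
  14 is a leaf — visit 14.
Full in-order sequence: 26, 10, 4, 23, 2, 34, 11, 36, 22, 32, 9, 17, 14.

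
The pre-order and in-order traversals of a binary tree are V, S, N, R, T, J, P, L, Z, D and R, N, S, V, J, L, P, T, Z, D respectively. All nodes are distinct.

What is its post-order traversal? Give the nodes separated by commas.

The first element of pre-order is the root; it splits in-order into left and right subtrees.
Root V: left subtree has 3 nodes {R, N, S}, right has 6 {J, L, P, T, Z, D}.
  Root S: left subtree has 2 nodes {R, N}, right has 0 { }.
    Root N: left subtree has 1 node {R}, right has 0 { }.
  Root T: left subtree has 3 nodes {J, L, P}, right has 2 {Z, D}.
    Root J: left subtree has 0 nodes { }, right has 2 {L, P}.
      Root P: left subtree has 1 node {L}, right has 0 { }.
    Root Z: left subtree has 0 nodes { }, right has 1 {D}.

R, N, S, L, P, J, D, Z, T, V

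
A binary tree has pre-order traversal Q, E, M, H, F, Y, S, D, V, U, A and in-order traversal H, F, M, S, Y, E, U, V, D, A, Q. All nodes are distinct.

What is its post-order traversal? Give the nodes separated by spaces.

The first element of pre-order is the root; it splits in-order into left and right subtrees.
Root Q: left subtree has 10 nodes {H, F, M, S, Y, E, U, V, D, A}, right has 0 { }.
  Root E: left subtree has 5 nodes {H, F, M, S, Y}, right has 4 {U, V, D, A}.
    Root M: left subtree has 2 nodes {H, F}, right has 2 {S, Y}.
      Root H: left subtree has 0 nodes { }, right has 1 {F}.
      Root Y: left subtree has 1 node {S}, right has 0 { }.
    Root D: left subtree has 2 nodes {U, V}, right has 1 {A}.
      Root V: left subtree has 1 node {U}, right has 0 { }.

F H S Y M U V A D E Q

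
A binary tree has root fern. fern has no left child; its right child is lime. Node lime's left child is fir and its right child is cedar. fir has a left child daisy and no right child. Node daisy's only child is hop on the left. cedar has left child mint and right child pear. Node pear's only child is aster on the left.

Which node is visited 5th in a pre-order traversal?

hop

Pre-order visits the node, then its left subtree, then its right subtree.
Visit fern.
At fern: no left child.
At fern: go right to lime.
  Visit lime.
  At lime: go left to fir.
    Visit fir.
    At fir: go left to daisy.
      Visit daisy.
      At daisy: go left to hop.
        hop is a leaf — visit hop.
      At daisy: no right child.
    At fir: no right child.
  At lime: go right to cedar.
    Visit cedar.
    At cedar: go left to mint.
      mint is a leaf — visit mint.
    At cedar: go right to pear.
      Visit pear.
      At pear: go left to aster.
        aster is a leaf — visit aster.
      At pear: no right child.
Full pre-order sequence: fern, lime, fir, daisy, hop, cedar, mint, pear, aster.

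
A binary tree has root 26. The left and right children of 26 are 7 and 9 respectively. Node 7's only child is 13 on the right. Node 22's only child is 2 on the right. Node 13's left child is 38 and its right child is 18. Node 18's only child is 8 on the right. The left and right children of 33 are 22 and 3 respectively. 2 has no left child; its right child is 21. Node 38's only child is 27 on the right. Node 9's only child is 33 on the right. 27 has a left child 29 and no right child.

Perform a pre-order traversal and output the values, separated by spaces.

Pre-order visits the node, then its left subtree, then its right subtree.
Visit 26.
At 26: go left to 7.
  Visit 7.
  At 7: no left child.
  At 7: go right to 13.
    Visit 13.
    At 13: go left to 38.
      Visit 38.
      At 38: no left child.
      At 38: go right to 27.
        Visit 27.
        At 27: go left to 29.
          29 is a leaf — visit 29.
        At 27: no right child.
    At 13: go right to 18.
      Visit 18.
      At 18: no left child.
      At 18: go right to 8.
        8 is a leaf — visit 8.
At 26: go right to 9.
  Visit 9.
  At 9: no left child.
  At 9: go right to 33.
    Visit 33.
    At 33: go left to 22.
      Visit 22.
      At 22: no left child.
      At 22: go right to 2.
        Visit 2.
        At 2: no left child.
        At 2: go right to 21.
          21 is a leaf — visit 21.
    At 33: go right to 3.
      3 is a leaf — visit 3.

26 7 13 38 27 29 18 8 9 33 22 2 21 3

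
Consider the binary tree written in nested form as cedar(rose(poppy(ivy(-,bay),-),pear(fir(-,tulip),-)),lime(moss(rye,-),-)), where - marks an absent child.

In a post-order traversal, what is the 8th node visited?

Post-order visits the left subtree, then the right subtree, then the node.
At cedar: go left to rose.
  At rose: go left to poppy.
    At poppy: go left to ivy.
      At ivy: no left child.
      At ivy: go right to bay.
        bay is a leaf — visit bay.
      Visit ivy.
    At poppy: no right child.
    Visit poppy.
  At rose: go right to pear.
    At pear: go left to fir.
      At fir: no left child.
      At fir: go right to tulip.
        tulip is a leaf — visit tulip.
      Visit fir.
    At pear: no right child.
    Visit pear.
  Visit rose.
At cedar: go right to lime.
  At lime: go left to moss.
    At moss: go left to rye.
      rye is a leaf — visit rye.
    At moss: no right child.
    Visit moss.
  At lime: no right child.
  Visit lime.
Visit cedar.
Full post-order sequence: bay, ivy, poppy, tulip, fir, pear, rose, rye, moss, lime, cedar.

rye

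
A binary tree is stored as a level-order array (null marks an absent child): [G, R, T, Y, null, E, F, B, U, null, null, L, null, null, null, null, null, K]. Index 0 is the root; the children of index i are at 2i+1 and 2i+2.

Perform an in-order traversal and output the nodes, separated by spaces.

In-order visits the left subtree, then the node, then the right subtree.
At G: go left to R.
  At R: go left to Y.
    At Y: go left to B.
      B is a leaf — visit B.
    Visit Y.
    At Y: go right to U.
      At U: go left to K.
        K is a leaf — visit K.
      Visit U.
      At U: no right child.
  Visit R.
  At R: no right child.
Visit G.
At G: go right to T.
  At T: go left to E.
    At E: go left to L.
      L is a leaf — visit L.
    Visit E.
    At E: no right child.
  Visit T.
  At T: go right to F.
    F is a leaf — visit F.

B Y K U R G L E T F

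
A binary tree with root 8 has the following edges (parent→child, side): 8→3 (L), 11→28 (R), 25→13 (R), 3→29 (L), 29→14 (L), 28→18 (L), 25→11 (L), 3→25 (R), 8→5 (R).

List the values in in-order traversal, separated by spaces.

In-order visits the left subtree, then the node, then the right subtree.
At 8: go left to 3.
  At 3: go left to 29.
    At 29: go left to 14.
      14 is a leaf — visit 14.
    Visit 29.
    At 29: no right child.
  Visit 3.
  At 3: go right to 25.
    At 25: go left to 11.
      At 11: no left child.
      Visit 11.
      At 11: go right to 28.
        At 28: go left to 18.
          18 is a leaf — visit 18.
        Visit 28.
        At 28: no right child.
    Visit 25.
    At 25: go right to 13.
      13 is a leaf — visit 13.
Visit 8.
At 8: go right to 5.
  5 is a leaf — visit 5.

14 29 3 11 18 28 25 13 8 5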